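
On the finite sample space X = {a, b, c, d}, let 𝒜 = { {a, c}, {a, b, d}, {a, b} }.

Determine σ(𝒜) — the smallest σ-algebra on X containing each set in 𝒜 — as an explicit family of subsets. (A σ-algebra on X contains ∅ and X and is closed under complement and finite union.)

Start: 𝒜 ∪ {∅, X} = { ∅, {a, b}, {a, c}, {a, b, d}, X }.
Pass 1 adds 4:
  {c}  = ᶜ of {a, b, d}
  {b, d}  = ᶜ of {a, c}
  {c, d}  = ᶜ of {a, b}
  {a, b, c}  = {a, b} ∪ {a, c}
  |family| = 9
Pass 2 adds 3:
  {d}  = ᶜ of {a, b, c}
  {a, c, d}  = {c, d} ∪ {a, c}
  {b, c, d}  = {c, d} ∪ {b, d}
  |family| = 12
Pass 3 adds 2:
  {a}  = ᶜ of {b, c, d}
  {b}  = ᶜ of {a, c, d}
  |family| = 14
Pass 4: +2 →
  {a, d}  = {d} ∪ {a}
  {b, c}  = {c} ∪ {b}
  |family| = 16
Pass 5: stable.

σ(𝒜) = { ∅, {a}, {b}, {c}, {d}, {a, b}, {a, c}, {a, d}, {b, c}, {b, d}, {c, d}, {a, b, c}, {a, b, d}, {a, c, d}, {b, c, d}, X }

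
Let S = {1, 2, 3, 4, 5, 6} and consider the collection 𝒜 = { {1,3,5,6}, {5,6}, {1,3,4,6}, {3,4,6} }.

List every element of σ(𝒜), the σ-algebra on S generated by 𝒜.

σ(𝒜) (64 sets): { ∅, {1}, {2}, {3}, {4}, {5}, {6}, {1,2}, {1,3}, {1,4}, {1,5}, {1,6}, {2,3}, {2,4}, {2,5}, {2,6}, {3,4}, {3,5}, {3,6}, {4,5}, {4,6}, {5,6}, {1,2,3}, {1,2,4}, {1,2,5}, {1,2,6}, {1,3,4}, {1,3,5}, {1,3,6}, {1,4,5}, {1,4,6}, {1,5,6}, {2,3,4}, {2,3,5}, {2,3,6}, {2,4,5}, {2,4,6}, {2,5,6}, {3,4,5}, {3,4,6}, {3,5,6}, {4,5,6}, {1,2,3,4}, {1,2,3,5}, {1,2,3,6}, {1,2,4,5}, {1,2,4,6}, {1,2,5,6}, {1,3,4,5}, {1,3,4,6}, {1,3,5,6}, {1,4,5,6}, {2,3,4,5}, {2,3,4,6}, {2,3,5,6}, {2,4,5,6}, {3,4,5,6}, {1,2,3,4,5}, {1,2,3,4,6}, {1,2,3,5,6}, {1,2,4,5,6}, {1,3,4,5,6}, {2,3,4,5,6}, S }

Derivation:
Seed the family with 𝒜 together with ∅ and S: { ∅, {5,6}, {3,4,6}, {1,3,4,6}, {1,3,5,6}, S }.
Pass 1 adds 6:
  {2,4}  = S∖{1,3,5,6}
  {2,5}  = S∖{1,3,4,6}
  {1,2,5}  = S∖{3,4,6}
  {1,2,3,4}  = S∖{5,6}
  {3,4,5,6}  = {5,6} ∪ {3,4,6}
  {1,3,4,5,6}  = {1,3,5,6} ∪ {1,3,4,6}
  [12 total]
Pass 2 adds 12:
  {2}  = S∖{1,3,4,5,6}
  {1,2}  = S∖{3,4,5,6}
  {2,4,5}  = {2,5} ∪ {2,4}
  {2,5,6}  = {2,5} ∪ {5,6}
  {1,2,4,5}  = {1,2,5} ∪ {2,4}
  {1,2,5,6}  = {5,6} ∪ {1,2,5}
  {2,3,4,6}  = {3,4,6} ∪ {2,4}
  {2,4,5,6}  = {5,6} ∪ {2,4}
  {1,2,3,4,5}  = {2,5} ∪ {1,2,3,4}
  {1,2,3,4,6}  = {1,3,4,6} ∪ {1,2,3,4}
  {1,2,3,5,6}  = {1,3,5,6} ∪ {2,5}
  {2,3,4,5,6}  = {2,5} ∪ {3,4,5,6}
  [24 total]
Pass 3 (12 new):
  {1}  = S∖{2,3,4,5,6}
  {4}  = S∖{1,2,3,5,6}
  {5}  = S∖{1,2,3,4,6}
  {6}  = S∖{1,2,3,4,5}
  {1,3}  = S∖{2,4,5,6}
  {1,5}  = S∖{2,3,4,6}
  {3,4}  = S∖{1,2,5,6}
  {3,6}  = S∖{1,2,4,5}
  {1,2,4}  = {2,4} ∪ {1,2}
  {1,3,4}  = S∖{2,5,6}
  {1,3,6}  = S∖{2,4,5}
  {1,2,4,5,6}  = {5,6} ∪ {1,2,4,5}
  [36 total]
Pass 4: 23 new —
  {3}  = S∖{1,2,4,5,6}
  {1,4}  = {1} ∪ {4}
  {1,6}  = {1} ∪ {6}
  {2,6}  = {2} ∪ {6}
  {4,5}  = {5} ∪ {4}
  {4,6}  = {6} ∪ {4}
  {1,2,3}  = {1,2} ∪ {1,3}
  {1,2,6}  = {1,2} ∪ {6}
  {1,3,5}  = {5} ∪ {1,3}
  {1,4,5}  = {1,5} ∪ {4}
  {1,5,6}  = {5,6} ∪ {1}
  {2,3,4}  = {3,4} ∪ {2}
  {2,3,6}  = {2} ∪ {3,6}
  {2,4,6}  = {6} ∪ {2,4}
  {3,4,5}  = {3,4} ∪ {5}
  {3,5,6}  = S∖{1,2,4}
  {4,5,6}  = {5,6} ∪ {4}
  {1,2,3,5}  = {2,5} ∪ {1,3}
  {1,2,3,6}  = {1,2} ∪ {1,3,6}
  {1,2,4,6}  = {6} ∪ {1,2,4}
  {1,3,4,5}  = {3,4} ∪ {1,5}
  {2,3,4,5}  = {2,5} ∪ {3,4}
  {2,3,5,6}  = {2,5} ∪ {3,6}
  [59 total]
Pass 5 adds 5:
  {2,3}  = {2} ∪ {3}
  {3,5}  = S∖{1,2,4,6}
  {1,4,6}  = {1,6} ∪ {1,4}
  {2,3,5}  = {2,5} ∪ {3}
  {1,4,5,6}  = {5,6} ∪ {1,4}
  [64 total]
Pass 6: stable.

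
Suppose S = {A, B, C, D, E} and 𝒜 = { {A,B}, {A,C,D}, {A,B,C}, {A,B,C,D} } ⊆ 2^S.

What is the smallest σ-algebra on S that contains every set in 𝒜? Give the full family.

Start: 𝒜 ∪ {∅, S} = { ∅, {A,B}, {A,B,C}, {A,C,D}, {A,B,C,D}, S }.
Step 1 adds 4:
  {E}  = complement {A,B,C,D}
  {B,E}  = complement {A,C,D}
  {D,E}  = complement {A,B,C}
  {C,D,E}  = complement {A,B}
Step 2 (6 new):
  {A,B,E}  = {B,E} ∪ {A,B}
  {B,D,E}  = {B,E} ∪ {D,E}
  {A,B,C,E}  = {B,E} ∪ {A,B,C}
  {A,B,D,E}  = {A,B} ∪ {D,E}
  {A,C,D,E}  = {C,D,E} ∪ {A,C,D}
  {B,C,D,E}  = {B,E} ∪ {C,D,E}
Step 3 (6 new):
  {A}  = complement {B,C,D,E}
  {B}  = complement {A,C,D,E}
  {C}  = complement {A,B,D,E}
  {D}  = complement {A,B,C,E}
  {A,C}  = complement {B,D,E}
  {C,D}  = complement {A,B,E}
Step 4: 10 new —
  {A,D}  = {D} ∪ {A}
  {A,E}  = {E} ∪ {A}
  {B,C}  = {B} ∪ {C}
  {B,D}  = {B} ∪ {D}
  {C,E}  = {E} ∪ {C}
  {A,B,D}  = {A,B} ∪ {D}
  {A,C,E}  = {E} ∪ {A,C}
  {A,D,E}  = {D,E} ∪ {A}
  {B,C,D}  = {C,D} ∪ {B}
  {B,C,E}  = {B,E} ∪ {C}
After Step 5 the family is unchanged; done.

Hence σ(𝒜) has 32 members: { ∅, {A}, {B}, {C}, {D}, {E}, {A,B}, {A,C}, {A,D}, {A,E}, {B,C}, {B,D}, {B,E}, {C,D}, {C,E}, {D,E}, {A,B,C}, {A,B,D}, {A,B,E}, {A,C,D}, {A,C,E}, {A,D,E}, {B,C,D}, {B,C,E}, {B,D,E}, {C,D,E}, {A,B,C,D}, {A,B,C,E}, {A,B,D,E}, {A,C,D,E}, {B,C,D,E}, S }.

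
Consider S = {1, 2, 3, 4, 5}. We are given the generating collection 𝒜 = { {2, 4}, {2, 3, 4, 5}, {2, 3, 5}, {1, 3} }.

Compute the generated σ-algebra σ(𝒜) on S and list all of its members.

Start: 𝒜 ∪ {∅, S} = { {}, {1, 3}, {2, 4}, {2, 3, 5}, {2, 3, 4, 5}, S }.
Pass 1: 6 new —
  {1}  = complement {2, 3, 4, 5}
  {1, 4}  = complement {2, 3, 5}
  {1, 3, 5}  = complement {2, 4}
  {2, 4, 5}  = complement {1, 3}
  {1, 2, 3, 4}  = {1, 3} ∪ {2, 4}
  {1, 2, 3, 5}  = {2, 3, 5} ∪ {1, 3}
  [12 total]
Pass 2 (6 new):
  {4}  = complement {1, 2, 3, 5}
  {5}  = complement {1, 2, 3, 4}
  {1, 2, 4}  = {1, 4} ∪ {2, 4}
  {1, 3, 4}  = {1, 4} ∪ {1, 3}
  {1, 2, 4, 5}  = {1, 4} ∪ {2, 4, 5}
  {1, 3, 4, 5}  = {1, 3, 5} ∪ {1, 4}
  [18 total]
Pass 3. New:
  {2}  = complement {1, 3, 4, 5}
  {3}  = complement {1, 2, 4, 5}
  {1, 5}  = {5} ∪ {1}
  {2, 5}  = complement {1, 3, 4}
  {3, 5}  = complement {1, 2, 4}
  {4, 5}  = {4} ∪ {5}
  {1, 4, 5}  = {1, 4} ∪ {5}
  [25 total]
Pass 4: 7 new —
  {1, 2}  = {2} ∪ {1}
  {2, 3}  = complement {1, 4, 5}
  {3, 4}  = {3} ∪ {4}
  {1, 2, 3}  = complement {4, 5}
  {1, 2, 5}  = {2, 5} ∪ {1, 5}
  {2, 3, 4}  = complement {1, 5}
  {3, 4, 5}  = {4, 5} ∪ {3}
  [32 total]
Pass 5: closed — nothing new.

σ(𝒜) = { {}, {1}, {2}, {3}, {4}, {5}, {1, 2}, {1, 3}, {1, 4}, {1, 5}, {2, 3}, {2, 4}, {2, 5}, {3, 4}, {3, 5}, {4, 5}, {1, 2, 3}, {1, 2, 4}, {1, 2, 5}, {1, 3, 4}, {1, 3, 5}, {1, 4, 5}, {2, 3, 4}, {2, 3, 5}, {2, 4, 5}, {3, 4, 5}, {1, 2, 3, 4}, {1, 2, 3, 5}, {1, 2, 4, 5}, {1, 3, 4, 5}, {2, 3, 4, 5}, S }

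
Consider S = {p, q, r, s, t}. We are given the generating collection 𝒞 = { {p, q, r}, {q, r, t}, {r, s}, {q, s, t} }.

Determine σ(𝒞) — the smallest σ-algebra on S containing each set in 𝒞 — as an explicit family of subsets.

Take S₀ = 𝒞 ∪ {∅, S} = { {}, {r, s}, {p, q, r}, {q, r, t}, {q, s, t}, S }.
Round 1. New:
  {p, r}  = {q, s, t}ᶜ
  {p, s}  = {q, r, t}ᶜ
  {s, t}  = {p, q, r}ᶜ
  {p, q, t}  = {r, s}ᶜ
  {p, q, r, s}  = {r, s} ∪ {p, q, r}
  {p, q, r, t}  = {q, r, t} ∪ {p, q, r}
  {q, r, s, t}  = {r, s} ∪ {q, r, t}
  [13 total]
Round 2: 8 new —
  {p}  = {q, r, s, t}ᶜ
  {s}  = {p, q, r, t}ᶜ
  {t}  = {p, q, r, s}ᶜ
  {p, r, s}  = {r, s} ∪ {p, s}
  {p, s, t}  = {s, t} ∪ {p, s}
  {r, s, t}  = {r, s} ∪ {s, t}
  {p, q, s, t}  = {s, t} ∪ {p, q, t}
  {p, r, s, t}  = {s, t} ∪ {p, r}
  [21 total]
Round 3: +7 →
  {q}  = {p, r, s, t}ᶜ
  {r}  = {p, q, s, t}ᶜ
  {p, q}  = {r, s, t}ᶜ
  {p, t}  = {t} ∪ {p}
  {q, r}  = {p, s, t}ᶜ
  {q, t}  = {p, r, s}ᶜ
  {p, r, t}  = {p, r} ∪ {t}
  [28 total]
Round 4. New:
  {q, s}  = {p, r, t}ᶜ
  {r, t}  = {t} ∪ {r}
  {p, q, s}  = {p, q} ∪ {p, s}
  {q, r, s}  = {p, t}ᶜ
  [32 total]
Round 5: no new sets; the family is a σ-algebra.

Therefore σ(𝒞) = { {}, {p}, {q}, {r}, {s}, {t}, {p, q}, {p, r}, {p, s}, {p, t}, {q, r}, {q, s}, {q, t}, {r, s}, {r, t}, {s, t}, {p, q, r}, {p, q, s}, {p, q, t}, {p, r, s}, {p, r, t}, {p, s, t}, {q, r, s}, {q, r, t}, {q, s, t}, {r, s, t}, {p, q, r, s}, {p, q, r, t}, {p, q, s, t}, {p, r, s, t}, {q, r, s, t}, S } (|σ(𝒞)| = 32).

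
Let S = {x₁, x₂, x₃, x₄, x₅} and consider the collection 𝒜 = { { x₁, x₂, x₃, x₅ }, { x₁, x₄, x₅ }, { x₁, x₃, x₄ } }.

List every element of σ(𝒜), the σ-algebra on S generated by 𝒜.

|σ(𝒜)| = 32.  σ(𝒜) = { ∅, { x₁ }, { x₂ }, { x₃ }, { x₄ }, { x₅ }, { x₁, x₂ }, { x₁, x₃ }, { x₁, x₄ }, { x₁, x₅ }, { x₂, x₃ }, { x₂, x₄ }, { x₂, x₅ }, { x₃, x₄ }, { x₃, x₅ }, { x₄, x₅ }, { x₁, x₂, x₃ }, { x₁, x₂, x₄ }, { x₁, x₂, x₅ }, { x₁, x₃, x₄ }, { x₁, x₃, x₅ }, { x₁, x₄, x₅ }, { x₂, x₃, x₄ }, { x₂, x₃, x₅ }, { x₂, x₄, x₅ }, { x₃, x₄, x₅ }, { x₁, x₂, x₃, x₄ }, { x₁, x₂, x₃, x₅ }, { x₁, x₂, x₄, x₅ }, { x₁, x₃, x₄, x₅ }, { x₂, x₃, x₄, x₅ }, S }

Derivation:
Begin from { ∅, { x₁, x₃, x₄ }, { x₁, x₄, x₅ }, { x₁, x₂, x₃, x₅ }, S } (that is, 𝒜 plus ∅ and S).
Step 1. New:
  { x₄ }  = S∖{ x₁, x₂, x₃, x₅ }
  { x₂, x₃ }  = S∖{ x₁, x₄, x₅ }
  { x₂, x₅ }  = S∖{ x₁, x₃, x₄ }
  { x₁, x₃, x₄, x₅ }  = { x₁, x₄, x₅ } ∪ { x₁, x₃, x₄ }
  — 9 sets.
Step 2: 6 new —
  { x₂ }  = S∖{ x₁, x₃, x₄, x₅ }
  { x₂, x₃, x₄ }  = { x₂, x₃ } ∪ { x₄ }
  { x₂, x₃, x₅ }  = { x₂, x₅ } ∪ { x₂, x₃ }
  { x₂, x₄, x₅ }  = { x₂, x₅ } ∪ { x₄ }
  { x₁, x₂, x₃, x₄ }  = { x₁, x₃, x₄ } ∪ { x₂, x₃ }
  { x₁, x₂, x₄, x₅ }  = { x₁, x₄, x₅ } ∪ { x₂, x₅ }
  — 15 sets.
Step 3: 7 new —
  { x₃ }  = S∖{ x₁, x₂, x₄, x₅ }
  { x₅ }  = S∖{ x₁, x₂, x₃, x₄ }
  { x₁, x₃ }  = S∖{ x₂, x₄, x₅ }
  { x₁, x₄ }  = S∖{ x₂, x₃, x₅ }
  { x₁, x₅ }  = S∖{ x₂, x₃, x₄ }
  { x₂, x₄ }  = { x₄ } ∪ { x₂ }
  { x₂, x₃, x₄, x₅ }  = { x₂, x₅ } ∪ { x₂, x₃, x₄ }
  — 22 sets.
Step 4 adds 8:
  { x₁ }  = S∖{ x₂, x₃, x₄, x₅ }
  { x₃, x₄ }  = { x₃ } ∪ { x₄ }
  { x₃, x₅ }  = { x₅ } ∪ { x₃ }
  { x₄, x₅ }  = { x₅ } ∪ { x₄ }
  { x₁, x₂, x₃ }  = { x₂ } ∪ { x₁, x₃ }
  { x₁, x₂, x₄ }  = { x₂ } ∪ { x₁, x₄ }
  { x₁, x₂, x₅ }  = { x₂, x₅ } ∪ { x₁, x₅ }
  { x₁, x₃, x₅ }  = S∖{ x₂, x₄ }
  — 30 sets.
Step 5. New:
  { x₁, x₂ }  = { x₂ } ∪ { x₁ }
  { x₃, x₄, x₅ }  = { x₃, x₄ } ∪ { x₅ }
  — 32 sets.
Step 6: closed — nothing new.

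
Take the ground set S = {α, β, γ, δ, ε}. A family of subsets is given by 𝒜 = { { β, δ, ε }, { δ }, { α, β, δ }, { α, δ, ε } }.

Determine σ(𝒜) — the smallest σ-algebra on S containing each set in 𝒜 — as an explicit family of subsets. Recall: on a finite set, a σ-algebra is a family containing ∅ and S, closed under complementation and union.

Answer: σ(𝒜) = { ∅, { α }, { β }, { γ }, { δ }, { ε }, { α, β }, { α, γ }, { α, δ }, { α, ε }, { β, γ }, { β, δ }, { β, ε }, { γ, δ }, { γ, ε }, { δ, ε }, { α, β, γ }, { α, β, δ }, { α, β, ε }, { α, γ, δ }, { α, γ, ε }, { α, δ, ε }, { β, γ, δ }, { β, γ, ε }, { β, δ, ε }, { γ, δ, ε }, { α, β, γ, δ }, { α, β, γ, ε }, { α, β, δ, ε }, { α, γ, δ, ε }, { β, γ, δ, ε }, S }

Derivation:
Begin from { ∅, { δ }, { α, β, δ }, { α, δ, ε }, { β, δ, ε }, S } (that is, 𝒜 plus ∅ and S).
Pass 1: +5 →
  { α, γ }  = { β, δ, ε }ᶜ
  { β, γ }  = { α, δ, ε }ᶜ
  { γ, ε }  = { α, β, δ }ᶜ
  { α, β, γ, ε }  = { δ }ᶜ
  { α, β, δ, ε }  = { α, δ, ε } ∪ { α, β, δ }
  — 11 sets.
Pass 2. New:
  { γ }  = { α, β, δ, ε }ᶜ
  { α, β, γ }  = { β, γ } ∪ { α, γ }
  { α, γ, δ }  = { α, γ } ∪ { δ }
  { α, γ, ε }  = { α, γ } ∪ { γ, ε }
  { β, γ, δ }  = { β, γ } ∪ { δ }
  { β, γ, ε }  = { β, γ } ∪ { γ, ε }
  { γ, δ, ε }  = { δ } ∪ { γ, ε }
  { α, β, γ, δ }  = { α, β, δ } ∪ { β, γ }
  { α, γ, δ, ε }  = { α, δ, ε } ∪ { α, γ }
  { β, γ, δ, ε }  = { β, γ } ∪ { β, δ, ε }
  — 21 sets.
Pass 3 (10 new):
  { α }  = { β, γ, δ, ε }ᶜ
  { β }  = { α, γ, δ, ε }ᶜ
  { ε }  = { α, β, γ, δ }ᶜ
  { α, β }  = { γ, δ, ε }ᶜ
  { α, δ }  = { β, γ, ε }ᶜ
  { α, ε }  = { β, γ, δ }ᶜ
  { β, δ }  = { α, γ, ε }ᶜ
  { β, ε }  = { α, γ, δ }ᶜ
  { γ, δ }  = { γ } ∪ { δ }
  { δ, ε }  = { α, β, γ }ᶜ
  — 31 sets.
Pass 4 adds 1:
  { α, β, ε }  = { γ, δ }ᶜ
  — 32 sets.
Pass 5: no new sets; the family is a σ-algebra.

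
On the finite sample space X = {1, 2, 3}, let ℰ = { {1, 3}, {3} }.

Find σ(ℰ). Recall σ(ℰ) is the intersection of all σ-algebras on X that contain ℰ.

Answer: σ(ℰ) = { ∅, {1}, {2}, {3}, {1, 2}, {1, 3}, {2, 3}, X }

Derivation:
Initial family (4 sets): { ∅, {3}, {1, 3}, X }.
Pass 1 adds 2:
  {2}  = {1, 3}ᶜ
  {1, 2}  = {3}ᶜ
  (now 6)
Pass 2: +1 →
  {2, 3}  = {3} ∪ {2}
  (now 7)
Pass 3 adds 1:
  {1}  = {2, 3}ᶜ
  (now 8)
Pass 4 adds nothing — fixpoint reached.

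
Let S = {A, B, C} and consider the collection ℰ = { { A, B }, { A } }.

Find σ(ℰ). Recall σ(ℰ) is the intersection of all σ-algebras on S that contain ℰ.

Take S₀ = ℰ ∪ {∅, S} = { {  }, { A }, { A, B }, S }.
Pass 1. New:
  { C }  = complement { A, B }
  { B, C }  = complement { A }
  — 6 sets.
Pass 2. New:
  { A, C }  = { C } ∪ { A }
  — 7 sets.
Pass 3: +1 →
  { B }  = complement { A, C }
  — 8 sets.
Pass 4: stable.

Hence σ(ℰ) has 8 members: { {  }, { A }, { B }, { C }, { A, B }, { A, C }, { B, C }, S }.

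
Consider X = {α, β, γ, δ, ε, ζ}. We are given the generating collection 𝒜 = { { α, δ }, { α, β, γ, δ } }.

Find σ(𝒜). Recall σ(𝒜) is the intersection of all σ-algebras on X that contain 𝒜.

Initial family (4 sets): { ∅, { α, δ }, { α, β, γ, δ }, X }.
Iteration 1 adds 2:
  { ε, ζ }  = X∖{ α, β, γ, δ }
  { β, γ, ε, ζ }  = X∖{ α, δ }
  (now 6)
Iteration 2 adds 1:
  { α, δ, ε, ζ }  = { α, δ } ∪ { ε, ζ }
  (now 7)
Iteration 3: 1 new —
  { β, γ }  = X∖{ α, δ, ε, ζ }
  (now 8)
Iteration 4: already closed under ᶜ and ∪.

|σ(𝒜)| = 8.  σ(𝒜) = { ∅, { α, δ }, { β, γ }, { ε, ζ }, { α, β, γ, δ }, { α, δ, ε, ζ }, { β, γ, ε, ζ }, X }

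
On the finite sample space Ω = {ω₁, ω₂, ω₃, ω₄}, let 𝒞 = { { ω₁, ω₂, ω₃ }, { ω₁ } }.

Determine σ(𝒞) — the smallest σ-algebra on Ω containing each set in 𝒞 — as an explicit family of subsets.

Begin from { ∅, { ω₁ }, { ω₁, ω₂, ω₃ }, Ω } (that is, 𝒞 plus ∅ and Ω).
Round 1 (2 new):
  { ω₄ }  = Ω∖{ ω₁, ω₂, ω₃ }
  { ω₂, ω₃, ω₄ }  = Ω∖{ ω₁ }
  (now 6)
Round 2 (1 new):
  { ω₁, ω₄ }  = { ω₄ } ∪ { ω₁ }
  (now 7)
Round 3. New:
  { ω₂, ω₃ }  = Ω∖{ ω₁, ω₄ }
  (now 8)
Round 4: already closed under ᶜ and ∪.

Therefore σ(𝒞) = { ∅, { ω₁ }, { ω₄ }, { ω₁, ω₄ }, { ω₂, ω₃ }, { ω₁, ω₂, ω₃ }, { ω₂, ω₃, ω₄ }, Ω } (|σ(𝒞)| = 8).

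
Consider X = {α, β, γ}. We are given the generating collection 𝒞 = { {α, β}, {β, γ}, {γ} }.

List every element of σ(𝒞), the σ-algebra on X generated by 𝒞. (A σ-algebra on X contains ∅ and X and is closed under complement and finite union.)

Start: 𝒞 ∪ {∅, X} = { ∅, {γ}, {α, β}, {β, γ}, X }.
Iteration 1: 1 new —
  {α}  = complement {β, γ}
  — 6 sets.
Iteration 2 (1 new):
  {α, γ}  = {γ} ∪ {α}
  — 7 sets.
Iteration 3: +1 →
  {β}  = complement {α, γ}
  — 8 sets.
Iteration 4: already closed under ᶜ and ∪.

Therefore σ(𝒞) = { ∅, {α}, {β}, {γ}, {α, β}, {α, γ}, {β, γ}, X } (|σ(𝒞)| = 8).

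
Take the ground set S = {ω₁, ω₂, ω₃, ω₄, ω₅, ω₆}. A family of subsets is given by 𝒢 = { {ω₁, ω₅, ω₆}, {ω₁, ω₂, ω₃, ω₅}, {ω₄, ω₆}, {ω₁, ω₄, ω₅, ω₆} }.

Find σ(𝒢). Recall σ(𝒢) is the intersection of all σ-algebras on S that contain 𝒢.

Begin from { ∅, {ω₄, ω₆}, {ω₁, ω₅, ω₆}, {ω₁, ω₂, ω₃, ω₅}, {ω₁, ω₄, ω₅, ω₆}, S } (that is, 𝒢 plus ∅ and S).
Round 1: +3 →
  {ω₂, ω₃}  = {ω₁, ω₄, ω₅, ω₆}ᶜ
  {ω₂, ω₃, ω₄}  = {ω₁, ω₅, ω₆}ᶜ
  {ω₁, ω₂, ω₃, ω₅, ω₆}  = {ω₁, ω₅, ω₆} ∪ {ω₁, ω₂, ω₃, ω₅}
  (now 9)
Round 2: 3 new —
  {ω₄}  = {ω₁, ω₂, ω₃, ω₅, ω₆}ᶜ
  {ω₂, ω₃, ω₄, ω₆}  = {ω₂, ω₃, ω₄} ∪ {ω₄, ω₆}
  {ω₁, ω₂, ω₃, ω₄, ω₅}  = {ω₂, ω₃, ω₄} ∪ {ω₁, ω₂, ω₃, ω₅}
  (now 12)
Round 3: +2 →
  {ω₆}  = {ω₁, ω₂, ω₃, ω₄, ω₅}ᶜ
  {ω₁, ω₅}  = {ω₂, ω₃, ω₄, ω₆}ᶜ
  (now 14)
Round 4 adds 2:
  {ω₁, ω₄, ω₅}  = {ω₁, ω₅} ∪ {ω₄}
  {ω₂, ω₃, ω₆}  = {ω₂, ω₃} ∪ {ω₆}
  (now 16)
After Round 5 the family is unchanged; done.

σ(𝒢) = { ∅, {ω₄}, {ω₆}, {ω₁, ω₅}, {ω₂, ω₃}, {ω₄, ω₆}, {ω₁, ω₄, ω₅}, {ω₁, ω₅, ω₆}, {ω₂, ω₃, ω₄}, {ω₂, ω₃, ω₆}, {ω₁, ω₂, ω₃, ω₅}, {ω₁, ω₄, ω₅, ω₆}, {ω₂, ω₃, ω₄, ω₆}, {ω₁, ω₂, ω₃, ω₄, ω₅}, {ω₁, ω₂, ω₃, ω₅, ω₆}, S }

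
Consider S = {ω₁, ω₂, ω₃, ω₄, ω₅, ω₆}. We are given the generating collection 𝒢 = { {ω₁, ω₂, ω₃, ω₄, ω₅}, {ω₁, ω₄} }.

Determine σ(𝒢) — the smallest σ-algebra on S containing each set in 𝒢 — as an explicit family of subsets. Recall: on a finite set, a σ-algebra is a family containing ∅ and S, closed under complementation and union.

Seed the family with 𝒢 together with ∅ and S: { {}, {ω₁, ω₄}, {ω₁, ω₂, ω₃, ω₄, ω₅}, S }.
Step 1. New:
  {ω₆}  = ᶜ of {ω₁, ω₂, ω₃, ω₄, ω₅}
  {ω₂, ω₃, ω₅, ω₆}  = ᶜ of {ω₁, ω₄}
Step 2: +1 →
  {ω₁, ω₄, ω₆}  = {ω₁, ω₄} ∪ {ω₆}
Step 3 adds 1:
  {ω₂, ω₃, ω₅}  = ᶜ of {ω₁, ω₄, ω₆}
After Step 4 the family is unchanged; done.

|σ(𝒢)| = 8.  σ(𝒢) = { {}, {ω₆}, {ω₁, ω₄}, {ω₁, ω₄, ω₆}, {ω₂, ω₃, ω₅}, {ω₂, ω₃, ω₅, ω₆}, {ω₁, ω₂, ω₃, ω₄, ω₅}, S }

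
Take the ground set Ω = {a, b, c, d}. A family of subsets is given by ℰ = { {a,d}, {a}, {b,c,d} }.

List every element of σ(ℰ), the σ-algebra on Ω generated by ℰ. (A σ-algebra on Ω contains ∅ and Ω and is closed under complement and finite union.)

σ(ℰ) = { {}, {a}, {d}, {a,d}, {b,c}, {a,b,c}, {b,c,d}, Ω }

Working:
Initial family (5 sets): { {}, {a}, {a,d}, {b,c,d}, Ω }.
Round 1 (1 new):
  {b,c}  = Ω∖{a,d}
Round 2. New:
  {a,b,c}  = {b,c} ∪ {a}
Round 3. New:
  {d}  = Ω∖{a,b,c}
Round 4: closed — nothing new.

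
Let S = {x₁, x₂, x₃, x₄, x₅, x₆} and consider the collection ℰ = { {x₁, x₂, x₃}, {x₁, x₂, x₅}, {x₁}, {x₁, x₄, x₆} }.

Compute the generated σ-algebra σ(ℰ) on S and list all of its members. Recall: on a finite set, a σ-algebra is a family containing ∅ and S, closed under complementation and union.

σ(ℰ) (32 sets): { ∅, {x₁}, {x₂}, {x₃}, {x₅}, {x₁, x₂}, {x₁, x₃}, {x₁, x₅}, {x₂, x₃}, {x₂, x₅}, {x₃, x₅}, {x₄, x₆}, {x₁, x₂, x₃}, {x₁, x₂, x₅}, {x₁, x₃, x₅}, {x₁, x₄, x₆}, {x₂, x₃, x₅}, {x₂, x₄, x₆}, {x₃, x₄, x₆}, {x₄, x₅, x₆}, {x₁, x₂, x₃, x₅}, {x₁, x₂, x₄, x₆}, {x₁, x₃, x₄, x₆}, {x₁, x₄, x₅, x₆}, {x₂, x₃, x₄, x₆}, {x₂, x₄, x₅, x₆}, {x₃, x₄, x₅, x₆}, {x₁, x₂, x₃, x₄, x₆}, {x₁, x₂, x₄, x₅, x₆}, {x₁, x₃, x₄, x₅, x₆}, {x₂, x₃, x₄, x₅, x₆}, S }

Derivation:
Start: ℰ ∪ {∅, S} = { ∅, {x₁}, {x₁, x₂, x₃}, {x₁, x₂, x₅}, {x₁, x₄, x₆}, S }.
Round 1: +7 →
  {x₂, x₃, x₅}  = {x₁, x₄, x₆}ᶜ
  {x₃, x₄, x₆}  = {x₁, x₂, x₅}ᶜ
  {x₄, x₅, x₆}  = {x₁, x₂, x₃}ᶜ
  {x₁, x₂, x₃, x₅}  = {x₁, x₂, x₅} ∪ {x₁, x₂, x₃}
  {x₁, x₂, x₃, x₄, x₆}  = {x₁, x₂, x₃} ∪ {x₁, x₄, x₆}
  {x₁, x₂, x₄, x₅, x₆}  = {x₁, x₂, x₅} ∪ {x₁, x₄, x₆}
  {x₂, x₃, x₄, x₅, x₆}  = {x₁}ᶜ
  — 13 sets.
Round 2 (6 new):
  {x₃}  = {x₁, x₂, x₄, x₅, x₆}ᶜ
  {x₅}  = {x₁, x₂, x₃, x₄, x₆}ᶜ
  {x₄, x₆}  = {x₁, x₂, x₃, x₅}ᶜ
  {x₁, x₃, x₄, x₆}  = {x₁, x₄, x₆} ∪ {x₃, x₄, x₆}
  {x₁, x₄, x₅, x₆}  = {x₁, x₄, x₆} ∪ {x₄, x₅, x₆}
  {x₃, x₄, x₅, x₆}  = {x₃, x₄, x₆} ∪ {x₄, x₅, x₆}
  — 19 sets.
Round 3. New:
  {x₁, x₂}  = {x₃, x₄, x₅, x₆}ᶜ
  {x₁, x₃}  = {x₃} ∪ {x₁}
  {x₁, x₅}  = {x₅} ∪ {x₁}
  {x₂, x₃}  = {x₁, x₄, x₅, x₆}ᶜ
  {x₂, x₅}  = {x₁, x₃, x₄, x₆}ᶜ
  {x₃, x₅}  = {x₅} ∪ {x₃}
  {x₁, x₃, x₄, x₅, x₆}  = {x₁, x₄, x₅, x₆} ∪ {x₁, x₃, x₄, x₆}
  — 26 sets.
Round 4: +5 →
  {x₂}  = {x₁, x₃, x₄, x₅, x₆}ᶜ
  {x₁, x₃, x₅}  = {x₅} ∪ {x₁, x₃}
  {x₁, x₂, x₄, x₆}  = {x₃, x₅}ᶜ
  {x₂, x₃, x₄, x₆}  = {x₁, x₅}ᶜ
  {x₂, x₄, x₅, x₆}  = {x₁, x₃}ᶜ
  — 31 sets.
Round 5. New:
  {x₂, x₄, x₆}  = {x₁, x₃, x₅}ᶜ
  — 32 sets.
Round 6: closed — nothing new.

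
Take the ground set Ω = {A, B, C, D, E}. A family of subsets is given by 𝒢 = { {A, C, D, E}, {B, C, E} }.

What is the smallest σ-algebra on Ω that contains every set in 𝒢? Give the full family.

σ(𝒢) = { ∅, {B}, {A, D}, {C, E}, {A, B, D}, {B, C, E}, {A, C, D, E}, Ω }

Working:
Take S₀ = 𝒢 ∪ {∅, Ω} = { ∅, {B, C, E}, {A, C, D, E}, Ω }.
Round 1: 2 new —
  {B}  = complement {A, C, D, E}
  {A, D}  = complement {B, C, E}
  |family| = 6
Round 2 (1 new):
  {A, B, D}  = {A, D} ∪ {B}
  |family| = 7
Round 3: 1 new —
  {C, E}  = complement {A, B, D}
  |family| = 8
Round 4: no new sets; the family is a σ-algebra.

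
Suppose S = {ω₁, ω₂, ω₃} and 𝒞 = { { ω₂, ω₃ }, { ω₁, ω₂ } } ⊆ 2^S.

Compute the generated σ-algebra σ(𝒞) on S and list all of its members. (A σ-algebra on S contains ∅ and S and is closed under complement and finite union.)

σ(𝒞) = { ∅, { ω₁ }, { ω₂ }, { ω₃ }, { ω₁, ω₂ }, { ω₁, ω₃ }, { ω₂, ω₃ }, S }

Derivation:
Seed the family with 𝒞 together with ∅ and S: { ∅, { ω₁, ω₂ }, { ω₂, ω₃ }, S }.
Iteration 1 (2 new):
  { ω₁ }  = complement { ω₂, ω₃ }
  { ω₃ }  = complement { ω₁, ω₂ }
  — 6 sets.
Iteration 2. New:
  { ω₁, ω₃ }  = { ω₃ } ∪ { ω₁ }
  — 7 sets.
Iteration 3 (1 new):
  { ω₂ }  = complement { ω₁, ω₃ }
  — 8 sets.
Iteration 4: closed — nothing new.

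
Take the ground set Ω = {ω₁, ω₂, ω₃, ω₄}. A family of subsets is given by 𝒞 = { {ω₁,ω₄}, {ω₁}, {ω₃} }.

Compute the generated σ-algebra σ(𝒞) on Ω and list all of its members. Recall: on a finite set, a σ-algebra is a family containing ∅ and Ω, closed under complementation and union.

σ(𝒞) = { {}, {ω₁}, {ω₂}, {ω₃}, {ω₄}, {ω₁,ω₂}, {ω₁,ω₃}, {ω₁,ω₄}, {ω₂,ω₃}, {ω₂,ω₄}, {ω₃,ω₄}, {ω₁,ω₂,ω₃}, {ω₁,ω₂,ω₄}, {ω₁,ω₃,ω₄}, {ω₂,ω₃,ω₄}, Ω }

Check:
Start: 𝒞 ∪ {∅, Ω} = { {}, {ω₁}, {ω₃}, {ω₁,ω₄}, Ω }.
Step 1. New:
  {ω₁,ω₃}  = {ω₃} ∪ {ω₁}
  {ω₂,ω₃}  = Ω∖{ω₁,ω₄}
  {ω₁,ω₂,ω₄}  = Ω∖{ω₃}
  {ω₁,ω₃,ω₄}  = {ω₃} ∪ {ω₁,ω₄}
  {ω₂,ω₃,ω₄}  = Ω∖{ω₁}
  [10 total]
Step 2 adds 3:
  {ω₂}  = Ω∖{ω₁,ω₃,ω₄}
  {ω₂,ω₄}  = Ω∖{ω₁,ω₃}
  {ω₁,ω₂,ω₃}  = {ω₂,ω₃} ∪ {ω₁,ω₃}
  [13 total]
Step 3: 2 new —
  {ω₄}  = Ω∖{ω₁,ω₂,ω₃}
  {ω₁,ω₂}  = {ω₂} ∪ {ω₁}
  [15 total]
Step 4 adds 1:
  {ω₃,ω₄}  = Ω∖{ω₁,ω₂}
  [16 total]
Step 5 adds nothing — fixpoint reached.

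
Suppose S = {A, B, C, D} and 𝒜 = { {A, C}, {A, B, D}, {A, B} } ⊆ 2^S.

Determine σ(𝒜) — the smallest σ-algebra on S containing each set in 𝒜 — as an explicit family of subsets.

σ(𝒜) = { {}, {A}, {B}, {C}, {D}, {A, B}, {A, C}, {A, D}, {B, C}, {B, D}, {C, D}, {A, B, C}, {A, B, D}, {A, C, D}, {B, C, D}, S }

Check:
Begin from { {}, {A, B}, {A, C}, {A, B, D}, S } (that is, 𝒜 plus ∅ and S).
Step 1 adds 4:
  {C}  = S∖{A, B, D}
  {B, D}  = S∖{A, C}
  {C, D}  = S∖{A, B}
  {A, B, C}  = {A, B} ∪ {A, C}
  (now 9)
Step 2 (3 new):
  {D}  = S∖{A, B, C}
  {A, C, D}  = {C, D} ∪ {A, C}
  {B, C, D}  = {C, D} ∪ {B, D}
  (now 12)
Step 3 adds 2:
  {A}  = S∖{B, C, D}
  {B}  = S∖{A, C, D}
  (now 14)
Step 4: +2 →
  {A, D}  = {D} ∪ {A}
  {B, C}  = {C} ∪ {B}
  (now 16)
Step 5 adds nothing — fixpoint reached.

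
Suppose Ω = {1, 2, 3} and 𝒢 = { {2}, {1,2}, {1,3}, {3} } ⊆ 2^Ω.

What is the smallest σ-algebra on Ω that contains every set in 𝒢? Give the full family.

σ(𝒢) = { ∅, {1}, {2}, {3}, {1,2}, {1,3}, {2,3}, Ω }

Derivation:
Begin from { ∅, {2}, {3}, {1,2}, {1,3}, Ω } (that is, 𝒢 plus ∅ and Ω).
Pass 1: +1 →
  {2,3}  = {3} ∪ {2}
Pass 2. New:
  {1}  = ᶜ of {2,3}
Pass 3: already closed under ᶜ and ∪.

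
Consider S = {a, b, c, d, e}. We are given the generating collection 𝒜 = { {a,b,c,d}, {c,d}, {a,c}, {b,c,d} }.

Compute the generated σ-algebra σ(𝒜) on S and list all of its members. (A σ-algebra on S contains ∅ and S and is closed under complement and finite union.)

σ(𝒜) (32 sets): { ∅, {a}, {b}, {c}, {d}, {e}, {a,b}, {a,c}, {a,d}, {a,e}, {b,c}, {b,d}, {b,e}, {c,d}, {c,e}, {d,e}, {a,b,c}, {a,b,d}, {a,b,e}, {a,c,d}, {a,c,e}, {a,d,e}, {b,c,d}, {b,c,e}, {b,d,e}, {c,d,e}, {a,b,c,d}, {a,b,c,e}, {a,b,d,e}, {a,c,d,e}, {b,c,d,e}, S }

Working:
Seed the family with 𝒜 together with ∅ and S: { ∅, {a,c}, {c,d}, {b,c,d}, {a,b,c,d}, S }.
Step 1: 5 new —
  {e}  = ᶜ of {a,b,c,d}
  {a,e}  = ᶜ of {b,c,d}
  {a,b,e}  = ᶜ of {c,d}
  {a,c,d}  = {c,d} ∪ {a,c}
  {b,d,e}  = ᶜ of {a,c}
  |family| = 11
Step 2: 7 new —
  {b,e}  = ᶜ of {a,c,d}
  {a,c,e}  = {e} ∪ {a,c}
  {c,d,e}  = {c,d} ∪ {e}
  {a,b,c,e}  = {a,b,e} ∪ {a,c}
  {a,b,d,e}  = {a,b,e} ∪ {b,d,e}
  {a,c,d,e}  = {c,d} ∪ {a,e}
  {b,c,d,e}  = {c,d} ∪ {b,d,e}
  |family| = 18
Step 3 (6 new):
  {a}  = ᶜ of {b,c,d,e}
  {b}  = ᶜ of {a,c,d,e}
  {c}  = ᶜ of {a,b,d,e}
  {d}  = ᶜ of {a,b,c,e}
  {a,b}  = ᶜ of {c,d,e}
  {b,d}  = ᶜ of {a,c,e}
  |family| = 24
Step 4 adds 8:
  {a,d}  = {d} ∪ {a}
  {b,c}  = {b} ∪ {c}
  {c,e}  = {e} ∪ {c}
  {d,e}  = {e} ∪ {d}
  {a,b,c}  = {a,b} ∪ {c}
  {a,b,d}  = {a,b} ∪ {d}
  {a,d,e}  = {a,e} ∪ {d}
  {b,c,e}  = {b,e} ∪ {c}
  |family| = 32
After Step 5 the family is unchanged; done.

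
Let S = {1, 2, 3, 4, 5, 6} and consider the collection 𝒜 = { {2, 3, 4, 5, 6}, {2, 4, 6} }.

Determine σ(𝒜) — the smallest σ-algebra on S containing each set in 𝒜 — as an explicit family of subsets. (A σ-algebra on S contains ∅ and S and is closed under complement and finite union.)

Start: 𝒜 ∪ {∅, S} = { ∅, {2, 4, 6}, {2, 3, 4, 5, 6}, S }.
Step 1: 2 new —
  {1}  = {2, 3, 4, 5, 6}ᶜ
  {1, 3, 5}  = {2, 4, 6}ᶜ
  |family| = 6
Step 2: 1 new —
  {1, 2, 4, 6}  = {2, 4, 6} ∪ {1}
  |family| = 7
Step 3: 1 new —
  {3, 5}  = {1, 2, 4, 6}ᶜ
  |family| = 8
Step 4 adds nothing — fixpoint reached.

Hence σ(𝒜) has 8 members: { ∅, {1}, {3, 5}, {1, 3, 5}, {2, 4, 6}, {1, 2, 4, 6}, {2, 3, 4, 5, 6}, S }.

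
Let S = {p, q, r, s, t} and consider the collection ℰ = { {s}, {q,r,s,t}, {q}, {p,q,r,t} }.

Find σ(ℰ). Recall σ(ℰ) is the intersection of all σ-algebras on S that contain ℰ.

Begin from { ∅, {q}, {s}, {p,q,r,t}, {q,r,s,t}, S } (that is, ℰ plus ∅ and S).
Round 1. New:
  {p}  = {q,r,s,t}ᶜ
  {q,s}  = {s} ∪ {q}
  {p,r,s,t}  = {q}ᶜ
Round 2 adds 4:
  {p,q}  = {q} ∪ {p}
  {p,s}  = {s} ∪ {p}
  {p,q,s}  = {q,s} ∪ {p}
  {p,r,t}  = {q,s}ᶜ
Round 3. New:
  {r,t}  = {p,q,s}ᶜ
  {q,r,t}  = {p,s}ᶜ
  {r,s,t}  = {p,q}ᶜ
Round 4: stable.

Hence σ(ℰ) has 16 members: { ∅, {p}, {q}, {s}, {p,q}, {p,s}, {q,s}, {r,t}, {p,q,s}, {p,r,t}, {q,r,t}, {r,s,t}, {p,q,r,t}, {p,r,s,t}, {q,r,s,t}, S }.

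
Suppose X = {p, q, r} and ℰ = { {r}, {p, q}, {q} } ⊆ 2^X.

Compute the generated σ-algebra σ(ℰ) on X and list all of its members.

|σ(ℰ)| = 8.  σ(ℰ) = { ∅, {p}, {q}, {r}, {p, q}, {p, r}, {q, r}, X }

Derivation:
Start: ℰ ∪ {∅, X} = { ∅, {q}, {r}, {p, q}, X }.
Pass 1. New:
  {p, r}  = X∖{q}
  {q, r}  = {r} ∪ {q}
Pass 2 adds 1:
  {p}  = X∖{q, r}
Pass 3: already closed under ᶜ and ∪.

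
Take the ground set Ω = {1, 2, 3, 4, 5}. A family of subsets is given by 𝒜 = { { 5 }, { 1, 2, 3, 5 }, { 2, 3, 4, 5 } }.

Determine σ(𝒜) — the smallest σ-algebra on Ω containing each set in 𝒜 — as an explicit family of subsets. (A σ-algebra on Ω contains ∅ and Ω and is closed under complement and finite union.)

Answer: σ(𝒜) = { {  }, { 1 }, { 4 }, { 5 }, { 1, 4 }, { 1, 5 }, { 2, 3 }, { 4, 5 }, { 1, 2, 3 }, { 1, 4, 5 }, { 2, 3, 4 }, { 2, 3, 5 }, { 1, 2, 3, 4 }, { 1, 2, 3, 5 }, { 2, 3, 4, 5 }, Ω }

Check:
Seed the family with 𝒜 together with ∅ and Ω: { {  }, { 5 }, { 1, 2, 3, 5 }, { 2, 3, 4, 5 }, Ω }.
Pass 1 (3 new):
  { 1 }  = Ω∖{ 2, 3, 4, 5 }
  { 4 }  = Ω∖{ 1, 2, 3, 5 }
  { 1, 2, 3, 4 }  = Ω∖{ 5 }
  |family| = 8
Pass 2 (3 new):
  { 1, 4 }  = { 4 } ∪ { 1 }
  { 1, 5 }  = { 5 } ∪ { 1 }
  { 4, 5 }  = { 4 } ∪ { 5 }
  |family| = 11
Pass 3 (4 new):
  { 1, 2, 3 }  = Ω∖{ 4, 5 }
  { 1, 4, 5 }  = { 4, 5 } ∪ { 1, 4 }
  { 2, 3, 4 }  = Ω∖{ 1, 5 }
  { 2, 3, 5 }  = Ω∖{ 1, 4 }
  |family| = 15
Pass 4 (1 new):
  { 2, 3 }  = Ω∖{ 1, 4, 5 }
  |family| = 16
Pass 5 adds nothing — fixpoint reached.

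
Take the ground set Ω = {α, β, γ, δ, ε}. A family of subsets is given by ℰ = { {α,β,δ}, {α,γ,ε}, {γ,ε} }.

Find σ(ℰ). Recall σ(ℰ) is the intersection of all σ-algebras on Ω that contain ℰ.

Begin from { ∅, {γ,ε}, {α,β,δ}, {α,γ,ε}, Ω } (that is, ℰ plus ∅ and Ω).
Pass 1: 1 new —
  {β,δ}  = complement {α,γ,ε}
  (now 6)
Pass 2. New:
  {β,γ,δ,ε}  = {γ,ε} ∪ {β,δ}
  (now 7)
Pass 3 (1 new):
  {α}  = complement {β,γ,δ,ε}
  (now 8)
Pass 4 adds nothing — fixpoint reached.

Therefore σ(ℰ) = { ∅, {α}, {β,δ}, {γ,ε}, {α,β,δ}, {α,γ,ε}, {β,γ,δ,ε}, Ω } (|σ(ℰ)| = 8).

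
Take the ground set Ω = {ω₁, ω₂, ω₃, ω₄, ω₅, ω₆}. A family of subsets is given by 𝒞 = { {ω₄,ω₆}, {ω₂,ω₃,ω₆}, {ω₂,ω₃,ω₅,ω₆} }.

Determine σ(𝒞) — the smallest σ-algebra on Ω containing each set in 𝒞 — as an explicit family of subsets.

Initial family (5 sets): { {}, {ω₄,ω₆}, {ω₂,ω₃,ω₆}, {ω₂,ω₃,ω₅,ω₆}, Ω }.
Step 1. New:
  {ω₁,ω₄}  = complement {ω₂,ω₃,ω₅,ω₆}
  {ω₁,ω₄,ω₅}  = complement {ω₂,ω₃,ω₆}
  {ω₁,ω₂,ω₃,ω₅}  = complement {ω₄,ω₆}
  {ω₂,ω₃,ω₄,ω₆}  = {ω₂,ω₃,ω₆} ∪ {ω₄,ω₆}
  {ω₂,ω₃,ω₄,ω₅,ω₆}  = {ω₄,ω₆} ∪ {ω₂,ω₃,ω₅,ω₆}
  [10 total]
Step 2: 7 new —
  {ω₁}  = complement {ω₂,ω₃,ω₄,ω₅,ω₆}
  {ω₁,ω₅}  = complement {ω₂,ω₃,ω₄,ω₆}
  {ω₁,ω₄,ω₆}  = {ω₁,ω₄} ∪ {ω₄,ω₆}
  {ω₁,ω₄,ω₅,ω₆}  = {ω₁,ω₄,ω₅} ∪ {ω₄,ω₆}
  {ω₁,ω₂,ω₃,ω₄,ω₅}  = {ω₁,ω₄,ω₅} ∪ {ω₁,ω₂,ω₃,ω₅}
  {ω₁,ω₂,ω₃,ω₄,ω₆}  = {ω₂,ω₃,ω₆} ∪ {ω₁,ω₄}
  {ω₁,ω₂,ω₃,ω₅,ω₆}  = {ω₂,ω₃,ω₆} ∪ {ω₁,ω₂,ω₃,ω₅}
  [17 total]
Step 3: 6 new —
  {ω₄}  = complement {ω₁,ω₂,ω₃,ω₅,ω₆}
  {ω₅}  = complement {ω₁,ω₂,ω₃,ω₄,ω₆}
  {ω₆}  = complement {ω₁,ω₂,ω₃,ω₄,ω₅}
  {ω₂,ω₃}  = complement {ω₁,ω₄,ω₅,ω₆}
  {ω₂,ω₃,ω₅}  = complement {ω₁,ω₄,ω₆}
  {ω₁,ω₂,ω₃,ω₆}  = {ω₂,ω₃,ω₆} ∪ {ω₁}
  [23 total]
Step 4 adds 9:
  {ω₁,ω₆}  = {ω₁} ∪ {ω₆}
  {ω₄,ω₅}  = complement {ω₁,ω₂,ω₃,ω₆}
  {ω₅,ω₆}  = {ω₆} ∪ {ω₅}
  {ω₁,ω₂,ω₃}  = {ω₁} ∪ {ω₂,ω₃}
  {ω₁,ω₅,ω₆}  = {ω₆} ∪ {ω₁,ω₅}
  {ω₂,ω₃,ω₄}  = {ω₂,ω₃} ∪ {ω₄}
  {ω₄,ω₅,ω₆}  = {ω₅} ∪ {ω₄,ω₆}
  {ω₁,ω₂,ω₃,ω₄}  = {ω₁,ω₄} ∪ {ω₂,ω₃}
  {ω₂,ω₃,ω₄,ω₅}  = {ω₂,ω₃,ω₅} ∪ {ω₄}
  [32 total]
Step 5 adds nothing — fixpoint reached.

Hence σ(𝒞) has 32 members: { {}, {ω₁}, {ω₄}, {ω₅}, {ω₆}, {ω₁,ω₄}, {ω₁,ω₅}, {ω₁,ω₆}, {ω₂,ω₃}, {ω₄,ω₅}, {ω₄,ω₆}, {ω₅,ω₆}, {ω₁,ω₂,ω₃}, {ω₁,ω₄,ω₅}, {ω₁,ω₄,ω₆}, {ω₁,ω₅,ω₆}, {ω₂,ω₃,ω₄}, {ω₂,ω₃,ω₅}, {ω₂,ω₃,ω₆}, {ω₄,ω₅,ω₆}, {ω₁,ω₂,ω₃,ω₄}, {ω₁,ω₂,ω₃,ω₅}, {ω₁,ω₂,ω₃,ω₆}, {ω₁,ω₄,ω₅,ω₆}, {ω₂,ω₃,ω₄,ω₅}, {ω₂,ω₃,ω₄,ω₆}, {ω₂,ω₃,ω₅,ω₆}, {ω₁,ω₂,ω₃,ω₄,ω₅}, {ω₁,ω₂,ω₃,ω₄,ω₆}, {ω₁,ω₂,ω₃,ω₅,ω₆}, {ω₂,ω₃,ω₄,ω₅,ω₆}, Ω }.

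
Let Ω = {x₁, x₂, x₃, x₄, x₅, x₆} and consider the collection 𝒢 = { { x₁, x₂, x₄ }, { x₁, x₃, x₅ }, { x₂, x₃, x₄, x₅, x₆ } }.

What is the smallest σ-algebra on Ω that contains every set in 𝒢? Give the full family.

Start: 𝒢 ∪ {∅, Ω} = { {}, { x₁, x₂, x₄ }, { x₁, x₃, x₅ }, { x₂, x₃, x₄, x₅, x₆ }, Ω }.
Step 1: 4 new —
  { x₁ }  = Ω∖{ x₂, x₃, x₄, x₅, x₆ }
  { x₂, x₄, x₆ }  = Ω∖{ x₁, x₃, x₅ }
  { x₃, x₅, x₆ }  = Ω∖{ x₁, x₂, x₄ }
  { x₁, x₂, x₃, x₄, x₅ }  = { x₁, x₃, x₅ } ∪ { x₁, x₂, x₄ }
  |family| = 9
Step 2: +3 →
  { x₆ }  = Ω∖{ x₁, x₂, x₃, x₄, x₅ }
  { x₁, x₂, x₄, x₆ }  = { x₂, x₄, x₆ } ∪ { x₁, x₂, x₄ }
  { x₁, x₃, x₅, x₆ }  = { x₁, x₃, x₅ } ∪ { x₃, x₅, x₆ }
  |family| = 12
Step 3: +3 →
  { x₁, x₆ }  = { x₁ } ∪ { x₆ }
  { x₂, x₄ }  = Ω∖{ x₁, x₃, x₅, x₆ }
  { x₃, x₅ }  = Ω∖{ x₁, x₂, x₄, x₆ }
  |family| = 15
Step 4: +1 →
  { x₂, x₃, x₄, x₅ }  = Ω∖{ x₁, x₆ }
  |family| = 16
Step 5: stable.

σ(𝒢) = { {}, { x₁ }, { x₆ }, { x₁, x₆ }, { x₂, x₄ }, { x₃, x₅ }, { x₁, x₂, x₄ }, { x₁, x₃, x₅ }, { x₂, x₄, x₆ }, { x₃, x₅, x₆ }, { x₁, x₂, x₄, x₆ }, { x₁, x₃, x₅, x₆ }, { x₂, x₃, x₄, x₅ }, { x₁, x₂, x₃, x₄, x₅ }, { x₂, x₃, x₄, x₅, x₆ }, Ω }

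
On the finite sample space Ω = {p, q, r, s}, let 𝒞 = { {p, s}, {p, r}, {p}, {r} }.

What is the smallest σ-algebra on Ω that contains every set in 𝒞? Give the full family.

Take S₀ = 𝒞 ∪ {∅, Ω} = { {}, {p}, {r}, {p, r}, {p, s}, Ω }.
Iteration 1: +5 →
  {q, r}  = {p, s}ᶜ
  {q, s}  = {p, r}ᶜ
  {p, q, s}  = {r}ᶜ
  {p, r, s}  = {r} ∪ {p, s}
  {q, r, s}  = {p}ᶜ
  (now 11)
Iteration 2: +2 →
  {q}  = {p, r, s}ᶜ
  {p, q, r}  = {q, r} ∪ {p, r}
  (now 13)
Iteration 3 (2 new):
  {s}  = {p, q, r}ᶜ
  {p, q}  = {q} ∪ {p}
  (now 15)
Iteration 4 adds 1:
  {r, s}  = {p, q}ᶜ
  (now 16)
Iteration 5 adds nothing — fixpoint reached.

Therefore σ(𝒞) = { {}, {p}, {q}, {r}, {s}, {p, q}, {p, r}, {p, s}, {q, r}, {q, s}, {r, s}, {p, q, r}, {p, q, s}, {p, r, s}, {q, r, s}, Ω } (|σ(𝒞)| = 16).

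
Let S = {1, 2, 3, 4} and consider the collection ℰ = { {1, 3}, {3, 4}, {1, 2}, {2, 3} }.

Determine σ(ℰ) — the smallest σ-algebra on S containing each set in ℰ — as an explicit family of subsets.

Seed the family with ℰ together with ∅ and S: { ∅, {1, 2}, {1, 3}, {2, 3}, {3, 4}, S }.
Step 1 (5 new):
  {1, 4}  = complement {2, 3}
  {2, 4}  = complement {1, 3}
  {1, 2, 3}  = {2, 3} ∪ {1, 2}
  {1, 3, 4}  = {3, 4} ∪ {1, 3}
  {2, 3, 4}  = {3, 4} ∪ {2, 3}
  (now 11)
Step 2: 4 new —
  {1}  = complement {2, 3, 4}
  {2}  = complement {1, 3, 4}
  {4}  = complement {1, 2, 3}
  {1, 2, 4}  = {1, 2} ∪ {1, 4}
  (now 15)
Step 3 adds 1:
  {3}  = complement {1, 2, 4}
  (now 16)
Step 4: already closed under ᶜ and ∪.

Hence σ(ℰ) has 16 members: { ∅, {1}, {2}, {3}, {4}, {1, 2}, {1, 3}, {1, 4}, {2, 3}, {2, 4}, {3, 4}, {1, 2, 3}, {1, 2, 4}, {1, 3, 4}, {2, 3, 4}, S }.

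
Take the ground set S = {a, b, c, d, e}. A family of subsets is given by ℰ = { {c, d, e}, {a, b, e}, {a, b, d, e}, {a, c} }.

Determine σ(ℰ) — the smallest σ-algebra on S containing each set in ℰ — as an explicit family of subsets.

Start: ℰ ∪ {∅, S} = { {}, {a, c}, {a, b, e}, {c, d, e}, {a, b, d, e}, S }.
Pass 1: 6 new —
  {c}  = complement {a, b, d, e}
  {a, b}  = complement {c, d, e}
  {c, d}  = complement {a, b, e}
  {b, d, e}  = complement {a, c}
  {a, b, c, e}  = {a, b, e} ∪ {a, c}
  {a, c, d, e}  = {c, d, e} ∪ {a, c}
  |family| = 12
Pass 2: 6 new —
  {b}  = complement {a, c, d, e}
  {d}  = complement {a, b, c, e}
  {a, b, c}  = {a, b} ∪ {c}
  {a, c, d}  = {c, d} ∪ {a, c}
  {a, b, c, d}  = {c, d} ∪ {a, b}
  {b, c, d, e}  = {c, d, e} ∪ {b, d, e}
  |family| = 18
Pass 3 (8 new):
  {a}  = complement {b, c, d, e}
  {e}  = complement {a, b, c, d}
  {b, c}  = {c} ∪ {b}
  {b, d}  = {d} ∪ {b}
  {b, e}  = complement {a, c, d}
  {d, e}  = complement {a, b, c}
  {a, b, d}  = {a, b} ∪ {d}
  {b, c, d}  = {c, d} ∪ {b}
  |family| = 26
Pass 4 (6 new):
  {a, d}  = {d} ∪ {a}
  {a, e}  = complement {b, c, d}
  {c, e}  = complement {a, b, d}
  {a, c, e}  = complement {b, d}
  {a, d, e}  = complement {b, c}
  {b, c, e}  = {b, e} ∪ {c}
  |family| = 32
Pass 5: closed — nothing new.

Therefore σ(ℰ) = { {}, {a}, {b}, {c}, {d}, {e}, {a, b}, {a, c}, {a, d}, {a, e}, {b, c}, {b, d}, {b, e}, {c, d}, {c, e}, {d, e}, {a, b, c}, {a, b, d}, {a, b, e}, {a, c, d}, {a, c, e}, {a, d, e}, {b, c, d}, {b, c, e}, {b, d, e}, {c, d, e}, {a, b, c, d}, {a, b, c, e}, {a, b, d, e}, {a, c, d, e}, {b, c, d, e}, S } (|σ(ℰ)| = 32).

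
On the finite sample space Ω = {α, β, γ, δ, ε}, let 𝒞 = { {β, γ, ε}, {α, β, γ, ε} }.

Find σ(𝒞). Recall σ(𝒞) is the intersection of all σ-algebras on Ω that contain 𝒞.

σ(𝒞) = { ∅, {α}, {δ}, {α, δ}, {β, γ, ε}, {α, β, γ, ε}, {β, γ, δ, ε}, Ω }

Working:
Start: 𝒞 ∪ {∅, Ω} = { ∅, {β, γ, ε}, {α, β, γ, ε}, Ω }.
Pass 1 adds 2:
  {δ}  = complement {α, β, γ, ε}
  {α, δ}  = complement {β, γ, ε}
Pass 2: +1 →
  {β, γ, δ, ε}  = {β, γ, ε} ∪ {δ}
Pass 3. New:
  {α}  = complement {β, γ, δ, ε}
Pass 4: already closed under ᶜ and ∪.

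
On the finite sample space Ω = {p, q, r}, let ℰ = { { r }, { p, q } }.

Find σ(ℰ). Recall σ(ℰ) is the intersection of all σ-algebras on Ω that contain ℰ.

|σ(ℰ)| = 4.  σ(ℰ) = { ∅, { r }, { p, q }, Ω }

Check:
Start: ℰ ∪ {∅, Ω} = { ∅, { r }, { p, q }, Ω }.
Iteration 1: already closed under ᶜ and ∪.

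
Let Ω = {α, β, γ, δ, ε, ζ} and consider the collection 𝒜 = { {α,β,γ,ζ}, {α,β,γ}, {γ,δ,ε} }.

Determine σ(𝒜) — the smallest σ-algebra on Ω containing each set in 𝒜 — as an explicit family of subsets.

Begin from { ∅, {α,β,γ}, {γ,δ,ε}, {α,β,γ,ζ}, Ω } (that is, 𝒜 plus ∅ and Ω).
Iteration 1. New:
  {δ,ε}  = ᶜ of {α,β,γ,ζ}
  {α,β,ζ}  = ᶜ of {γ,δ,ε}
  {δ,ε,ζ}  = ᶜ of {α,β,γ}
  {α,β,γ,δ,ε}  = {γ,δ,ε} ∪ {α,β,γ}
  (now 9)
Iteration 2: +3 →
  {ζ}  = ᶜ of {α,β,γ,δ,ε}
  {γ,δ,ε,ζ}  = {γ,δ,ε} ∪ {δ,ε,ζ}
  {α,β,δ,ε,ζ}  = {δ,ε} ∪ {α,β,ζ}
  (now 12)
Iteration 3: 2 new —
  {γ}  = ᶜ of {α,β,δ,ε,ζ}
  {α,β}  = ᶜ of {γ,δ,ε,ζ}
  (now 14)
Iteration 4 adds 2:
  {γ,ζ}  = {γ} ∪ {ζ}
  {α,β,δ,ε}  = {δ,ε} ∪ {α,β}
  (now 16)
Iteration 5: stable.

σ(𝒜) = { ∅, {γ}, {ζ}, {α,β}, {γ,ζ}, {δ,ε}, {α,β,γ}, {α,β,ζ}, {γ,δ,ε}, {δ,ε,ζ}, {α,β,γ,ζ}, {α,β,δ,ε}, {γ,δ,ε,ζ}, {α,β,γ,δ,ε}, {α,β,δ,ε,ζ}, Ω }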